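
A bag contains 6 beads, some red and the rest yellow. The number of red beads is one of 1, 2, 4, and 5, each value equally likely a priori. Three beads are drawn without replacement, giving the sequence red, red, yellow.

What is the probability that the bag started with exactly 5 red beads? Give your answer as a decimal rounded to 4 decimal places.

The likelihood of the observed sequence under each hypothesis: P(data | r = 1) = (1/6)(0/5) = 0; P(data | r = 2) = (2/6)(1/5)(4/4) = 1/15; P(data | r = 4) = (4/6)(3/5)(2/4) = 1/5; P(data | r = 5) = (5/6)(4/5)(1/4) = 1/6.
Weighting by the prior gives 1/4 · 0 = 0, 1/4 · 1/15 = 1/60, 1/4 · 1/5 = 1/20, 1/4 · 1/6 = 1/24; these sum to 13/120.
Therefore the posterior P(r = 5 | data) = (1/24) / (13/120) = 5/13.

0.3846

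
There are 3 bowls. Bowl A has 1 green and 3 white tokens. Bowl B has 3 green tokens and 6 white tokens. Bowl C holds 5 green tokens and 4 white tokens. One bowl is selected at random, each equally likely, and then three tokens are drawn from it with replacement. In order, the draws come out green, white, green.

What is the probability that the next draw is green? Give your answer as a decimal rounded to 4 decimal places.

Compute the likelihood of the observed sequence for each case: P(data | bowl A) = (1/4)(3/4)(1/4) = 0.046875; P(data | bowl B) = (3/9)(6/9)(3/9) = 0.074074; P(data | bowl C) = (5/9)(4/9)(5/9) = 0.13717.
The prior-weighted likelihoods are 1/3 · 0.046875 = 0.015625, 1/3 · 0.074074 = 0.024691, 1/3 · 0.13717 = 0.045725; summing to 0.086041.
Dividing through by the total gives posterior P(bowl A | data) = 0.1816, P(bowl B | data) = 0.28697, P(bowl C | data) = 0.53143.
Averaging over the posterior, P(green next | data) = (1/4)(0.1816) + (1/3)(0.28697) + (5/9)(0.53143) = 0.4363.

0.4363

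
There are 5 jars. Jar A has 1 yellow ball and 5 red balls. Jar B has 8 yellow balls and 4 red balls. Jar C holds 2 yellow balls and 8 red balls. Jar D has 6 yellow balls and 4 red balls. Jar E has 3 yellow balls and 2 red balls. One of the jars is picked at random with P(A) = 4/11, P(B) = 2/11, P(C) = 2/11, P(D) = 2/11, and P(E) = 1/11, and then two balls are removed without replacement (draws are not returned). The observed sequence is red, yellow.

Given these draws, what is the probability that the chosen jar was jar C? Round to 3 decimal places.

Compute the likelihood of the observed sequence for each case: P(data | jar A) = (5/6)(1/5) = 0.16667; P(data | jar B) = (4/12)(8/11) = 0.24242; P(data | jar C) = (8/10)(2/9) = 0.17778; P(data | jar D) = (4/10)(6/9) = 0.26667; P(data | jar E) = (2/5)(3/4) = 0.3.
Weighting by the prior gives 4/11 · 0.16667 = 0.060606, 2/11 · 0.24242 = 0.044077, 2/11 · 0.17778 = 0.032323, 2/11 · 0.26667 = 0.048485, 1/11 · 0.3 = 0.027273; these sum to 0.21276.
So P(jar C | data) = (0.032323) / (0.21276) = 0.15192.

0.152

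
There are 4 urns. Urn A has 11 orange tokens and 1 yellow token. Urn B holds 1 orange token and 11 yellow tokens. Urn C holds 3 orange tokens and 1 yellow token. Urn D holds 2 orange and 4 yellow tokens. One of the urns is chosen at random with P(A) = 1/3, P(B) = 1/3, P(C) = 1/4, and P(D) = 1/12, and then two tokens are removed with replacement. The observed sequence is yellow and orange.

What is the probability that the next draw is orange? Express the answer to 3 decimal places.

0.574

Compute the likelihood of the observed sequence for each case: P(data | urn A) = (1/12)(11/12) = 11/144; P(data | urn B) = (11/12)(1/12) = 11/144; P(data | urn C) = (1/4)(3/4) = 3/16; P(data | urn D) = (4/6)(2/6) = 2/9.
Multiplying each by its prior: 1/3 · 11/144 = 11/432, 1/3 · 11/144 = 11/432, 1/4 · 3/16 = 3/64, 1/12 · 2/9 = 1/54; with total 67/576.
The posterior is then P(urn A | data) = 0.21891, P(urn B | data) = 0.21891, P(urn C | data) = 0.40299, P(urn D | data) = 0.1592.
Averaging over the posterior, P(orange next | data) = (11/12)(0.21891) + (1/12)(0.21891) + (3/4)(0.40299) + (1/3)(0.1592) = 0.57421.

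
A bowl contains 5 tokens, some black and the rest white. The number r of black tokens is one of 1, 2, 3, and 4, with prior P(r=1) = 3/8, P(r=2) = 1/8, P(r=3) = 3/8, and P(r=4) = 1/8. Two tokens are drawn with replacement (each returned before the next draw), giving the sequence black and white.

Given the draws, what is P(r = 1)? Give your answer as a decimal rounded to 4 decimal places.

Compute the likelihood of the observed sequence for each case: P(data | r = 1) = (1/5)(4/5) = 4/25; P(data | r = 2) = (2/5)(3/5) = 6/25; P(data | r = 3) = (3/5)(2/5) = 6/25; P(data | r = 4) = (4/5)(1/5) = 4/25.
The prior-weighted likelihoods are 3/8 · 4/25 = 3/50, 1/8 · 6/25 = 3/100, 3/8 · 6/25 = 9/100, 1/8 · 4/25 = 1/50; with total 1/5.
Therefore the posterior P(r = 1 | data) = (3/50) / (1/5) = 3/10.

0.3000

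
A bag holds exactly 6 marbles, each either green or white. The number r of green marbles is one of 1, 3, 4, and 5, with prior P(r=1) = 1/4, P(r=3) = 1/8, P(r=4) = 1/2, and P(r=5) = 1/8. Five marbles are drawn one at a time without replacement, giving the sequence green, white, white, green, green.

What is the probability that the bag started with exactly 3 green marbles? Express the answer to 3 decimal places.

For each hypothesis, P(data | H) works out to: P(data | r = 1) = (1/6)(5/5)(4/4)(0/3) = 0; P(data | r = 3) = (3/6)(3/5)(2/4)(2/3)(1/2) = 1/20; P(data | r = 4) = (4/6)(2/5)(1/4)(3/3)(2/2) = 1/15; P(data | r = 5) = (5/6)(1/5)(0/4) = 0.
The prior-weighted likelihoods are 1/4 · 0 = 0, 1/8 · 1/20 = 1/160, 1/2 · 1/15 = 1/30, 1/8 · 0 = 0; with total 19/480.
So P(r = 3 | data) = (1/160) / (19/480) = 3/19.

0.158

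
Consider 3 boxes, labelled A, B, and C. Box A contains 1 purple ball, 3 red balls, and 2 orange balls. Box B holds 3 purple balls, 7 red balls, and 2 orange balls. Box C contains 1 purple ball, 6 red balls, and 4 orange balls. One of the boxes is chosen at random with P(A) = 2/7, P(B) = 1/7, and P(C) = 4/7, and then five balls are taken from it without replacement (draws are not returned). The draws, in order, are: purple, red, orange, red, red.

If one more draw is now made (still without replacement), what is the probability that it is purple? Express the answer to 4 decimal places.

0.0466

Under each hypothesis, the probability of the observed sequence is: P(data | box A) = (1/6)(3/5)(2/4)(2/3)(1/2) = 0.016667; P(data | box B) = (3/12)(7/11)(2/10)(6/9)(5/8) = 0.013258; P(data | box C) = (1/11)(6/10)(4/9)(5/8)(4/7) = 0.008658.
Multiplying each by its prior: 2/7 · 0.016667 = 0.0047619, 1/7 · 0.013258 = 0.0018939, 4/7 · 0.008658 = 0.0049474; with total 0.011603.
The posterior is then P(box A | data) = 0.41039, P(box B | data) = 0.16322, P(box C | data) = 0.42638.
So P(purple next | data) = Σ P(purple next | H) P(H | data) = (0)(0.41039) + (2/7)(0.16322) + (0)(0.42638) = 0.046636.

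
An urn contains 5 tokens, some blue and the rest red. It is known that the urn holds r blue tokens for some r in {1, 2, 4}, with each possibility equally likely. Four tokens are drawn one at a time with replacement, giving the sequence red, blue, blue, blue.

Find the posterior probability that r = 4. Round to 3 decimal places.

0.696

Under each hypothesis, the probability of the observed sequence is: P(data | r = 1) = (4/5)(1/5)(1/5)(1/5) = 0.0064; P(data | r = 2) = (3/5)(2/5)(2/5)(2/5) = 0.0384; P(data | r = 4) = (1/5)(4/5)(4/5)(4/5) = 0.1024.
The prior-weighted likelihoods are 1/3 · 0.0064 = 0.0021333, 1/3 · 0.0384 = 0.0128, 1/3 · 0.1024 = 0.034133; summing to 0.049067.
Hence P(r = 4 | data) = (0.034133) / (0.049067) = 0.69565.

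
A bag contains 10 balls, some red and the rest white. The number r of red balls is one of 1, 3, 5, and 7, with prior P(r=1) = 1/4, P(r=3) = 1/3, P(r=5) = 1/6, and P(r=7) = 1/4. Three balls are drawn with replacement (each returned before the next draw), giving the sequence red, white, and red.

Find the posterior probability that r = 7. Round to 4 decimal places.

Compute the likelihood of the observed sequence for each case: P(data | r = 1) = (1/10)(9/10)(1/10) = 0.009; P(data | r = 3) = (3/10)(7/10)(3/10) = 0.063; P(data | r = 5) = (5/10)(5/10)(5/10) = 0.125; P(data | r = 7) = (7/10)(3/10)(7/10) = 0.147.
Weighting by the prior gives 1/4 · 0.009 = 0.00225, 1/3 · 0.063 = 0.021, 1/6 · 0.125 = 0.020833, 1/4 · 0.147 = 0.03675; with total 0.080833.
So P(r = 7 | data) = (0.03675) / (0.080833) = 0.45464.

0.4546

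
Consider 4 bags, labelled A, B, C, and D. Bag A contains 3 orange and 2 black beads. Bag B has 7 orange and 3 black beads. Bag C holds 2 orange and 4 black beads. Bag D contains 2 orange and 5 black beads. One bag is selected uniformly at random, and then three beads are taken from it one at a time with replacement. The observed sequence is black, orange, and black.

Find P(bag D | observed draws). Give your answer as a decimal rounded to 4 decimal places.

For each hypothesis, P(data | H) works out to: P(data | bag A) = (2/5)(3/5)(2/5) = 0.096; P(data | bag B) = (3/10)(7/10)(3/10) = 0.063; P(data | bag C) = (4/6)(2/6)(4/6) = 0.14815; P(data | bag D) = (5/7)(2/7)(5/7) = 0.14577.
Multiplying each by its prior: 1/4 · 0.096 = 0.024, 1/4 · 0.063 = 0.01575, 1/4 · 0.14815 = 0.037037, 1/4 · 0.14577 = 0.036443; summing to 0.11323.
So P(bag D | data) = (0.036443) / (0.11323) = 0.32185.

0.3219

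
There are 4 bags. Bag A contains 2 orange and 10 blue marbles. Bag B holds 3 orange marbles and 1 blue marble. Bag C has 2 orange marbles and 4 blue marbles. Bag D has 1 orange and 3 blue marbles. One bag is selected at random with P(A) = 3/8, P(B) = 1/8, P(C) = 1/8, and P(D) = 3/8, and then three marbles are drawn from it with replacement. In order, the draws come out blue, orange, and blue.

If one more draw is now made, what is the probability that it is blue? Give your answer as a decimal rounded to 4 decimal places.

For each hypothesis, P(data | H) works out to: P(data | bag A) = (10/12)(2/12)(10/12) = 0.11574; P(data | bag B) = (1/4)(3/4)(1/4) = 0.046875; P(data | bag C) = (4/6)(2/6)(4/6) = 0.14815; P(data | bag D) = (3/4)(1/4)(3/4) = 0.14062.
Weighting by the prior gives 3/8 · 0.11574 = 0.043403, 1/8 · 0.046875 = 0.0058594, 1/8 · 0.14815 = 0.018519, 3/8 · 0.14062 = 0.052734; summing to 0.12052.
The posterior is then P(bag A | data) = 0.36014, P(bag B | data) = 0.048619, P(bag C | data) = 0.15366, P(bag D | data) = 0.43758.
So P(blue next | data) = Σ P(blue next | H) P(H | data) = (5/6)(0.36014) + (1/4)(0.048619) + (2/3)(0.15366) + (3/4)(0.43758) = 0.7429.

0.7429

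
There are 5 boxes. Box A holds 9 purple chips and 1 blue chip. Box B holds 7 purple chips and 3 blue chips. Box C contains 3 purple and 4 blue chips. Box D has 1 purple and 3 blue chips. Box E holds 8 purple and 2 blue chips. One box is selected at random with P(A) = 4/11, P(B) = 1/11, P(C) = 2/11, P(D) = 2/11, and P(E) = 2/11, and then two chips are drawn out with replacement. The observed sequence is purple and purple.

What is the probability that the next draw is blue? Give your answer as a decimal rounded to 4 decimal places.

For each hypothesis, P(data | H) works out to: P(data | box A) = (9/10)(9/10) = 0.81; P(data | box B) = (7/10)(7/10) = 0.49; P(data | box C) = (3/7)(3/7) = 0.18367; P(data | box D) = (1/4)(1/4) = 0.0625; P(data | box E) = (8/10)(8/10) = 0.64.
The prior-weighted likelihoods are 4/11 · 0.81 = 0.29455, 1/11 · 0.49 = 0.044545, 2/11 · 0.18367 = 0.033395, 2/11 · 0.0625 = 0.011364, 2/11 · 0.64 = 0.11636; with total 0.50021.
Normalising, the posterior is P(box A | data) = 0.58884, P(box B | data) = 0.089053, P(box C | data) = 0.066762, P(box D | data) = 0.022718, P(box E | data) = 0.23263.
So P(blue next | data) = Σ P(blue next | H) P(H | data) = (1/10)(0.58884) + (3/10)(0.089053) + (4/7)(0.066762) + (3/4)(0.022718) + (1/5)(0.23263) = 0.18731.

0.1873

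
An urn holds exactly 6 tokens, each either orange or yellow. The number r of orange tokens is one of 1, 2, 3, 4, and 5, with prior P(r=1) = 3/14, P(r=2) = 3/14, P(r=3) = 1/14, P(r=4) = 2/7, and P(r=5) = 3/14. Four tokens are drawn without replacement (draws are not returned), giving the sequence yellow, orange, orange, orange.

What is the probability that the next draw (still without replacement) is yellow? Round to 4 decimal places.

0.2923

The likelihood of the observed sequence under each hypothesis: P(data | r = 1) = (5/6)(1/5)(0/4) = 0; P(data | r = 2) = (4/6)(2/5)(1/4)(0/3) = 0; P(data | r = 3) = (3/6)(3/5)(2/4)(1/3) = 1/20; P(data | r = 4) = (2/6)(4/5)(3/4)(2/3) = 2/15; P(data | r = 5) = (1/6)(5/5)(4/4)(3/3) = 1/6.
Multiplying each by its prior: 3/14 · 0 = 0, 3/14 · 0 = 0, 1/14 · 1/20 = 1/280, 2/7 · 2/15 = 4/105, 3/14 · 1/6 = 1/28; summing to 13/168.
Dividing through by the total gives posterior P(r = 1 | data) = 0, P(r = 2 | data) = 0, P(r = 3 | data) = 3/65, P(r = 4 | data) = 32/65, P(r = 5 | data) = 6/13.
The predictive probability is P(yellow next | data) = (1)(3/65) + (1/2)(32/65) + (0)(6/13) = 19/65.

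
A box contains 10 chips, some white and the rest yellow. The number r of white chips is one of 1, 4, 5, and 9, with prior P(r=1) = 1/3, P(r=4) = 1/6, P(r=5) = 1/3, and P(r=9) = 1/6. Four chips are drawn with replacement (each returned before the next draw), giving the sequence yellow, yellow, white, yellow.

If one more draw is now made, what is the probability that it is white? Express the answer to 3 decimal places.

0.314

Under each hypothesis, the probability of the observed sequence is: P(data | r = 1) = (9/10)(9/10)(1/10)(9/10) = 0.0729; P(data | r = 4) = (6/10)(6/10)(4/10)(6/10) = 0.0864; P(data | r = 5) = (5/10)(5/10)(5/10)(5/10) = 0.0625; P(data | r = 9) = (1/10)(1/10)(9/10)(1/10) = 0.0009.
Multiplying each by its prior: 1/3 · 0.0729 = 0.0243, 1/6 · 0.0864 = 0.0144, 1/3 · 0.0625 = 0.020833, 1/6 · 0.0009 = 0.00015; summing to 0.059683.
Normalising, the posterior is P(r = 1 | data) = 0.40715, P(r = 4 | data) = 0.24127, P(r = 5 | data) = 0.34906, P(r = 9 | data) = 0.0025133.
The predictive probability is P(white next | data) = (1/10)(0.40715) + (2/5)(0.24127) + (1/2)(0.34906) + (9/10)(0.0025133) = 0.31402.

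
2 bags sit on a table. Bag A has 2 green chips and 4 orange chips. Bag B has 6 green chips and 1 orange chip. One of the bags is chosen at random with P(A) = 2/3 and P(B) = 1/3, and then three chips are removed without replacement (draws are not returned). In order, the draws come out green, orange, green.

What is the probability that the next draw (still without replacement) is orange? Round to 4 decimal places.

0.4828

Compute the likelihood of the observed sequence for each case: P(data | bag A) = (2/6)(4/5)(1/4) = 1/15; P(data | bag B) = (6/7)(1/6)(5/5) = 1/7.
The prior-weighted likelihoods are 2/3 · 1/15 = 2/45, 1/3 · 1/7 = 1/21; these sum to 29/315.
The posterior is then P(bag A | data) = 14/29, P(bag B | data) = 15/29.
The predictive probability is P(orange next | data) = (1)(14/29) + (0)(15/29) = 14/29.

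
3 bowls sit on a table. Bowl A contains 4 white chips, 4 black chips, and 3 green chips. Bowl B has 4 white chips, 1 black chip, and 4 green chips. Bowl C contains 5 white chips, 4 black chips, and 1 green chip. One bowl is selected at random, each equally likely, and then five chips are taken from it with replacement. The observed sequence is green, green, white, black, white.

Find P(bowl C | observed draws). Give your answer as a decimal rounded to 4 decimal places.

0.1122

Under each hypothesis, the probability of the observed sequence is: P(data | bowl A) = (3/11)(3/11)(4/11)(4/11)(4/11) = 0.0035765; P(data | bowl B) = (4/9)(4/9)(4/9)(1/9)(4/9) = 0.0043354; P(data | bowl C) = (1/10)(1/10)(5/10)(4/10)(5/10) = 0.001.
Multiplying each by its prior: 1/3 · 0.0035765 = 0.0011922, 1/3 · 0.0043354 = 0.0014451, 1/3 · 0.001 = 0.00033333; these sum to 0.0029706.
So P(bowl C | data) = (0.00033333) / (0.0029706) = 0.11221.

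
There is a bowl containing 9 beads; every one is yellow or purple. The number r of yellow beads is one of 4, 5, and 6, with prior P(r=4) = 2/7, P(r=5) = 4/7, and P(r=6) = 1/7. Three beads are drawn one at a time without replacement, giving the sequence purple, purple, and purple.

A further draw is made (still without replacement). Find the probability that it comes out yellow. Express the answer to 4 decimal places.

Compute the likelihood of the observed sequence for each case: P(data | r = 4) = (5/9)(4/8)(3/7) = 5/42; P(data | r = 5) = (4/9)(3/8)(2/7) = 1/21; P(data | r = 6) = (3/9)(2/8)(1/7) = 1/84.
The prior-weighted likelihoods are 2/7 · 5/42 = 5/147, 4/7 · 1/21 = 4/147, 1/7 · 1/84 = 1/588; summing to 37/588.
Normalising, the posterior is P(r = 4 | data) = 20/37, P(r = 5 | data) = 16/37, P(r = 6 | data) = 1/37.
So P(yellow next | data) = Σ P(yellow next | H) P(H | data) = (2/3)(20/37) + (5/6)(16/37) + (1)(1/37) = 83/111.

0.7477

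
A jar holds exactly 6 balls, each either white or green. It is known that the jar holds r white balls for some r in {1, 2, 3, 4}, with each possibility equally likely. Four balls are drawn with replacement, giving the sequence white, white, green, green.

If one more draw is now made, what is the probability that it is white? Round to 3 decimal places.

0.464

For each hypothesis, P(data | H) works out to: P(data | r = 1) = (1/6)(1/6)(5/6)(5/6) = 0.01929; P(data | r = 2) = (2/6)(2/6)(4/6)(4/6) = 0.049383; P(data | r = 3) = (3/6)(3/6)(3/6)(3/6) = 0.0625; P(data | r = 4) = (4/6)(4/6)(2/6)(2/6) = 0.049383.
The prior-weighted likelihoods are 1/4 · 0.01929 = 0.0048225, 1/4 · 0.049383 = 0.012346, 1/4 · 0.0625 = 0.015625, 1/4 · 0.049383 = 0.012346; with total 0.045139.
Normalising, the posterior is P(r = 1 | data) = 0.10684, P(r = 2 | data) = 0.2735, P(r = 3 | data) = 0.34615, P(r = 4 | data) = 0.2735.
Averaging over the posterior, P(white next | data) = (1/6)(0.10684) + (1/3)(0.2735) + (1/2)(0.34615) + (2/3)(0.2735) = 0.46439.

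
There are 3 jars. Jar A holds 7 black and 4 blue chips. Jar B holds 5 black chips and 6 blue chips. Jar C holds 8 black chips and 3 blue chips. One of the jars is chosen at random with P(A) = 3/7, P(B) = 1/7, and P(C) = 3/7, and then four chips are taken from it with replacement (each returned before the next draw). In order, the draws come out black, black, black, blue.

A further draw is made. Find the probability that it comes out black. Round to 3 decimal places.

0.666

Compute the likelihood of the observed sequence for each case: P(data | jar A) = (7/11)(7/11)(7/11)(4/11) = 0.093709; P(data | jar B) = (5/11)(5/11)(5/11)(6/11) = 0.051226; P(data | jar C) = (8/11)(8/11)(8/11)(3/11) = 0.10491.
Multiplying each by its prior: 3/7 · 0.093709 = 0.040161, 1/7 · 0.051226 = 0.007318, 3/7 · 0.10491 = 0.044962; summing to 0.092441.
The posterior is then P(jar A | data) = 0.43445, P(jar B | data) = 0.079164, P(jar C | data) = 0.48638.
The predictive probability is P(black next | data) = (7/11)(0.43445) + (5/11)(0.079164) + (8/11)(0.48638) = 0.66619.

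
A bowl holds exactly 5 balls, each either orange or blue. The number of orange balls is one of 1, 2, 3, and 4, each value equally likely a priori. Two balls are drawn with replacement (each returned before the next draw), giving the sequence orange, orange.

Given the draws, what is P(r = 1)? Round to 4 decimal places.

For each hypothesis, P(data | H) works out to: P(data | r = 1) = (1/5)(1/5) = 1/25; P(data | r = 2) = (2/5)(2/5) = 4/25; P(data | r = 3) = (3/5)(3/5) = 9/25; P(data | r = 4) = (4/5)(4/5) = 16/25.
The prior-weighted likelihoods are 1/4 · 1/25 = 1/100, 1/4 · 4/25 = 1/25, 1/4 · 9/25 = 9/100, 1/4 · 16/25 = 4/25; summing to 3/10.
Therefore the posterior P(r = 1 | data) = (1/100) / (3/10) = 1/30.

0.0333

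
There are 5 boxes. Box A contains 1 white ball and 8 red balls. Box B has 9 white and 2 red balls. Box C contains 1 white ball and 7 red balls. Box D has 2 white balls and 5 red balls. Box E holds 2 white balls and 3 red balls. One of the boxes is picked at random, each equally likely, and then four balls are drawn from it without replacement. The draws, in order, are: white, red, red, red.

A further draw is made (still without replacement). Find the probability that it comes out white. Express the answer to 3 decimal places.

0.308

Under each hypothesis, the probability of the observed sequence is: P(data | box A) = (1/9)(8/8)(7/7)(6/6) = 0.11111; P(data | box B) = (9/11)(2/10)(1/9)(0/8) = 0; P(data | box C) = (1/8)(7/7)(6/6)(5/5) = 0.125; P(data | box D) = (2/7)(5/6)(4/5)(3/4) = 0.14286; P(data | box E) = (2/5)(3/4)(2/3)(1/2) = 0.1.
The prior-weighted likelihoods are 1/5 · 0.11111 = 0.022222, 1/5 · 0 = 0, 1/5 · 0.125 = 0.025, 1/5 · 0.14286 = 0.028571, 1/5 · 0.1 = 0.02; these sum to 0.095794.
Dividing through by the total gives posterior P(box A | data) = 0.23198, P(box B | data) = 0, P(box C | data) = 0.26098, P(box D | data) = 0.29826, P(box E | data) = 0.20878.
The predictive probability is P(white next | data) = (0)(0.23198) + (0)(0.26098) + (1/3)(0.29826) + (1)(0.20878) = 0.3082.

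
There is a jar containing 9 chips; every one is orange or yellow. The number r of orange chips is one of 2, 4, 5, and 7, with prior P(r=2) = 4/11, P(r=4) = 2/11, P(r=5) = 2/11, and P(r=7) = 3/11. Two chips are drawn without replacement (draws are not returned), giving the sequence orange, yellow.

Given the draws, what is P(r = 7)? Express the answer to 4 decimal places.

Compute the likelihood of the observed sequence for each case: P(data | r = 2) = (2/9)(7/8) = 7/36; P(data | r = 4) = (4/9)(5/8) = 5/18; P(data | r = 5) = (5/9)(4/8) = 5/18; P(data | r = 7) = (7/9)(2/8) = 7/36.
Weighting by the prior gives 4/11 · 7/36 = 7/99, 2/11 · 5/18 = 5/99, 2/11 · 5/18 = 5/99, 3/11 · 7/36 = 7/132; these sum to 89/396.
Hence P(r = 7 | data) = (7/132) / (89/396) = 21/89.

0.2360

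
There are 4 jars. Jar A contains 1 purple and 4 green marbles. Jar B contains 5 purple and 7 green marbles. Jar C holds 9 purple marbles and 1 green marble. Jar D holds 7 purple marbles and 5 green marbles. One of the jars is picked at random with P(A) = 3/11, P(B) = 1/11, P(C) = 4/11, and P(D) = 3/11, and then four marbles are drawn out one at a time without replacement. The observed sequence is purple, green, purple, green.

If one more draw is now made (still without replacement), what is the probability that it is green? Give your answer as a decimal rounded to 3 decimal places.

The likelihood of the observed sequence under each hypothesis: P(data | jar A) = (1/5)(4/4)(0/3) = 0; P(data | jar B) = (5/12)(7/11)(4/10)(6/9) = 0.070707; P(data | jar C) = (9/10)(1/9)(8/8)(0/7) = 0; P(data | jar D) = (7/12)(5/11)(6/10)(4/9) = 0.070707.
Weighting by the prior gives 3/11 · 0 = 0, 1/11 · 0.070707 = 0.0064279, 4/11 · 0 = 0, 3/11 · 0.070707 = 0.019284; summing to 0.025712.
The posterior is then P(jar A | data) = 0, P(jar B | data) = 0.25, P(jar C | data) = 0, P(jar D | data) = 0.75.
The predictive probability is P(green next | data) = (5/8)(0.25) + (3/8)(0.75) = 0.4375.

0.438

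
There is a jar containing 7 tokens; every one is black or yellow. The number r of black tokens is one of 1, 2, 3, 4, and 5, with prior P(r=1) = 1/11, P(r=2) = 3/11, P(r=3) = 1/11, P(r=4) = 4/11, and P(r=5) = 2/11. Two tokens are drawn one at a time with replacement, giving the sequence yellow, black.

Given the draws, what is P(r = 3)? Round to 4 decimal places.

The likelihood of the observed sequence under each hypothesis: P(data | r = 1) = (6/7)(1/7) = 6/49; P(data | r = 2) = (5/7)(2/7) = 10/49; P(data | r = 3) = (4/7)(3/7) = 12/49; P(data | r = 4) = (3/7)(4/7) = 12/49; P(data | r = 5) = (2/7)(5/7) = 10/49.
Multiplying each by its prior: 1/11 · 6/49 = 6/539, 3/11 · 10/49 = 30/539, 1/11 · 12/49 = 12/539, 4/11 · 12/49 = 48/539, 2/11 · 10/49 = 20/539; with total 116/539.
Therefore the posterior P(r = 3 | data) = (12/539) / (116/539) = 3/29.

0.1034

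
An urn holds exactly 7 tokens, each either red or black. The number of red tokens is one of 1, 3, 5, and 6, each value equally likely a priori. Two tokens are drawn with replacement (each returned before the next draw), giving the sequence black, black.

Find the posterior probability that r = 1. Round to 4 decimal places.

For each hypothesis, P(data | H) works out to: P(data | r = 1) = (6/7)(6/7) = 36/49; P(data | r = 3) = (4/7)(4/7) = 16/49; P(data | r = 5) = (2/7)(2/7) = 4/49; P(data | r = 6) = (1/7)(1/7) = 1/49.
Multiplying each by its prior: 1/4 · 36/49 = 9/49, 1/4 · 16/49 = 4/49, 1/4 · 4/49 = 1/49, 1/4 · 1/49 = 1/196; with total 57/196.
By Bayes' rule, P(r = 1 | data) = (9/49) / (57/196) = 12/19.

0.6316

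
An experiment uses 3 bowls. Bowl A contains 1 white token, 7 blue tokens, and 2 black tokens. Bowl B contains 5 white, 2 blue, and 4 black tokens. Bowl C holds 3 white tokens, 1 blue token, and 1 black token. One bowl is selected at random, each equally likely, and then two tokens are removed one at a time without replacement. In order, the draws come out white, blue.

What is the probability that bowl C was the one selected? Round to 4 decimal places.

0.4707

Compute the likelihood of the observed sequence for each case: P(data | bowl A) = (1/10)(7/9) = 0.077778; P(data | bowl B) = (5/11)(2/10) = 0.090909; P(data | bowl C) = (3/5)(1/4) = 0.15.
Weighting by the prior gives 1/3 · 0.077778 = 0.025926, 1/3 · 0.090909 = 0.030303, 1/3 · 0.15 = 0.05; summing to 0.10623.
By Bayes' rule, P(bowl C | data) = (0.05) / (0.10623) = 0.47068.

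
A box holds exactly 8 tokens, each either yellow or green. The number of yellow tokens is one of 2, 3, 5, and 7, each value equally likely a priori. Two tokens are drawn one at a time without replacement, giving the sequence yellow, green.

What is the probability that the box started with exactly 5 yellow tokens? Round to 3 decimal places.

For each hypothesis, P(data | H) works out to: P(data | r = 2) = (2/8)(6/7) = 3/14; P(data | r = 3) = (3/8)(5/7) = 15/56; P(data | r = 5) = (5/8)(3/7) = 15/56; P(data | r = 7) = (7/8)(1/7) = 1/8.
The prior-weighted likelihoods are 1/4 · 3/14 = 3/56, 1/4 · 15/56 = 15/224, 1/4 · 15/56 = 15/224, 1/4 · 1/8 = 1/32; these sum to 7/32.
Therefore the posterior P(r = 5 | data) = (15/224) / (7/32) = 15/49.

0.306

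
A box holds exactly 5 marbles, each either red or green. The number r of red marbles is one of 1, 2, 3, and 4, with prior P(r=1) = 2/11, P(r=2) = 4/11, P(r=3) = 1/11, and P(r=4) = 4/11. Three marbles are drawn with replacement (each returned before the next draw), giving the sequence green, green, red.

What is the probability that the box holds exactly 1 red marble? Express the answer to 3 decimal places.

0.242

For each hypothesis, P(data | H) works out to: P(data | r = 1) = (4/5)(4/5)(1/5) = 0.128; P(data | r = 2) = (3/5)(3/5)(2/5) = 0.144; P(data | r = 3) = (2/5)(2/5)(3/5) = 0.096; P(data | r = 4) = (1/5)(1/5)(4/5) = 0.032.
Multiplying each by its prior: 2/11 · 0.128 = 0.023273, 4/11 · 0.144 = 0.052364, 1/11 · 0.096 = 0.0087273, 4/11 · 0.032 = 0.011636; with total 0.096.
Hence P(r = 1 | data) = (0.023273) / (0.096) = 0.24242.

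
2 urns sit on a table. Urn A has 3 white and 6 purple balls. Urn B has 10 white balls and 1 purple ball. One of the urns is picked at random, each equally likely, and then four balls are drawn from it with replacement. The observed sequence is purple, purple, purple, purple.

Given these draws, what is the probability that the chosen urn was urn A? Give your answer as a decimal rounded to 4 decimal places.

For each hypothesis, P(data | H) works out to: P(data | urn A) = (6/9)(6/9)(6/9)(6/9) = 0.19753; P(data | urn B) = (1/11)(1/11)(1/11)(1/11) = 6.8301e-05.
Weighting by the prior gives 1/2 · 0.19753 = 0.098765, 1/2 · 6.8301e-05 = 3.4151e-05; these sum to 0.0988.
Therefore the posterior P(urn A | data) = (0.098765) / (0.0988) = 0.99965.

0.9997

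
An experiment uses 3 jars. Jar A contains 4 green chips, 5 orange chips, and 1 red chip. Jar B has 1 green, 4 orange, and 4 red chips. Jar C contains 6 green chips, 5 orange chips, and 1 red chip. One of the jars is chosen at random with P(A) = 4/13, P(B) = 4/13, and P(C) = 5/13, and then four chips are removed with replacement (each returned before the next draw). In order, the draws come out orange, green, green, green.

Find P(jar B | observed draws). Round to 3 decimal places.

0.006

Under each hypothesis, the probability of the observed sequence is: P(data | jar A) = (5/10)(4/10)(4/10)(4/10) = 0.032; P(data | jar B) = (4/9)(1/9)(1/9)(1/9) = 0.00060966; P(data | jar C) = (5/12)(6/12)(6/12)(6/12) = 0.052083.
Multiplying each by its prior: 4/13 · 0.032 = 0.0098462, 4/13 · 0.00060966 = 0.00018759, 5/13 · 0.052083 = 0.020032; summing to 0.030066.
Therefore the posterior P(jar B | data) = (0.00018759) / (0.030066) = 0.0062393.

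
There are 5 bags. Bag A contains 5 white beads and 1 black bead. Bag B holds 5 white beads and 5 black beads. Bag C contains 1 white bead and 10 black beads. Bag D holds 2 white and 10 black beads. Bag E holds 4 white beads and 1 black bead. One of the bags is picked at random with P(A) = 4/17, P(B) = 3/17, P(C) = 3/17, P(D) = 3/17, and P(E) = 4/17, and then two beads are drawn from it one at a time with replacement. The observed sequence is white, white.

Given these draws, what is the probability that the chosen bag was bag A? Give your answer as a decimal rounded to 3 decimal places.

The likelihood of the observed sequence under each hypothesis: P(data | bag A) = (5/6)(5/6) = 0.69444; P(data | bag B) = (5/10)(5/10) = 0.25; P(data | bag C) = (1/11)(1/11) = 0.0082645; P(data | bag D) = (2/12)(2/12) = 0.027778; P(data | bag E) = (4/5)(4/5) = 0.64.
Multiplying each by its prior: 4/17 · 0.69444 = 0.1634, 3/17 · 0.25 = 0.044118, 3/17 · 0.0082645 = 0.0014584, 3/17 · 0.027778 = 0.004902, 4/17 · 0.64 = 0.15059; summing to 0.36446.
By Bayes' rule, P(bag A | data) = (0.1634) / (0.36446) = 0.44832.

0.448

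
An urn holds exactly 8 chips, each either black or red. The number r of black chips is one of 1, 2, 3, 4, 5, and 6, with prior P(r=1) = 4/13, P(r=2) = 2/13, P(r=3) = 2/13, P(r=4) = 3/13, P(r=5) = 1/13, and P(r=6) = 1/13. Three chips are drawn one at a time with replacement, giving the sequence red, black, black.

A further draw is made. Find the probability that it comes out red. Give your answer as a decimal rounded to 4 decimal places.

0.5126

The likelihood of the observed sequence under each hypothesis: P(data | r = 1) = (7/8)(1/8)(1/8) = 0.013672; P(data | r = 2) = (6/8)(2/8)(2/8) = 0.046875; P(data | r = 3) = (5/8)(3/8)(3/8) = 0.087891; P(data | r = 4) = (4/8)(4/8)(4/8) = 0.125; P(data | r = 5) = (3/8)(5/8)(5/8) = 0.14648; P(data | r = 6) = (2/8)(6/8)(6/8) = 0.14062.
Weighting by the prior gives 4/13 · 0.013672 = 0.0042067, 2/13 · 0.046875 = 0.0072115, 2/13 · 0.087891 = 0.013522, 3/13 · 0.125 = 0.028846, 1/13 · 0.14648 = 0.011268, 1/13 · 0.14062 = 0.010817; summing to 0.075871.
The posterior is then P(r = 1 | data) = 0.055446, P(r = 2 | data) = 0.09505, P(r = 3 | data) = 0.17822, P(r = 4 | data) = 0.3802, P(r = 5 | data) = 0.14851, P(r = 6 | data) = 0.14257.
Averaging over the posterior, P(red next | data) = (7/8)(0.055446) + (3/4)(0.09505) + (5/8)(0.17822) + (1/2)(0.3802) + (3/8)(0.14851) + (1/4)(0.14257) = 0.51262.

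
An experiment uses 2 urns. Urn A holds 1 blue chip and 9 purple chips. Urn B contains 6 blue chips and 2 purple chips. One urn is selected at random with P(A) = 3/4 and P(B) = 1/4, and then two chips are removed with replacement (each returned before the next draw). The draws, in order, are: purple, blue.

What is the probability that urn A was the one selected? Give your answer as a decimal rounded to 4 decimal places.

The likelihood of the observed sequence under each hypothesis: P(data | urn A) = (9/10)(1/10) = 0.09; P(data | urn B) = (2/8)(6/8) = 0.1875.
Multiplying each by its prior: 3/4 · 0.09 = 0.0675, 1/4 · 0.1875 = 0.046875; these sum to 0.11438.
By Bayes' rule, P(urn A | data) = (0.0675) / (0.11438) = 0.59016.

0.5902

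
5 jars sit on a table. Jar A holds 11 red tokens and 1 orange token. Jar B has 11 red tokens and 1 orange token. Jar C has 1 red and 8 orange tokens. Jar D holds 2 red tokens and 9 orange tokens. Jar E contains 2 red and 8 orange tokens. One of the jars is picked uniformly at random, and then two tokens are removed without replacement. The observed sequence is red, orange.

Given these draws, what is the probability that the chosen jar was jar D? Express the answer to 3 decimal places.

0.264

The likelihood of the observed sequence under each hypothesis: P(data | jar A) = (11/12)(1/11) = 0.083333; P(data | jar B) = (11/12)(1/11) = 0.083333; P(data | jar C) = (1/9)(8/8) = 0.11111; P(data | jar D) = (2/11)(9/10) = 0.16364; P(data | jar E) = (2/10)(8/9) = 0.17778.
Multiplying each by its prior: 1/5 · 0.083333 = 0.016667, 1/5 · 0.083333 = 0.016667, 1/5 · 0.11111 = 0.022222, 1/5 · 0.16364 = 0.032727, 1/5 · 0.17778 = 0.035556; these sum to 0.12384.
By Bayes' rule, P(jar D | data) = (0.032727) / (0.12384) = 0.26427.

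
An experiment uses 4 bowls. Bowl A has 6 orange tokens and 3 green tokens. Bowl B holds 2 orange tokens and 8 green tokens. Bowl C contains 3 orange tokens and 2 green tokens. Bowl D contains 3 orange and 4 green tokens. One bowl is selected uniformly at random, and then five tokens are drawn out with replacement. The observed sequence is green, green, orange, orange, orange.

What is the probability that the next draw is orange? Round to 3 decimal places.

The likelihood of the observed sequence under each hypothesis: P(data | bowl A) = (3/9)(3/9)(6/9)(6/9)(6/9) = 0.032922; P(data | bowl B) = (8/10)(8/10)(2/10)(2/10)(2/10) = 0.00512; P(data | bowl C) = (2/5)(2/5)(3/5)(3/5)(3/5) = 0.03456; P(data | bowl D) = (4/7)(4/7)(3/7)(3/7)(3/7) = 0.025704.
Multiplying each by its prior: 1/4 · 0.032922 = 0.0082305, 1/4 · 0.00512 = 0.00128, 1/4 · 0.03456 = 0.00864, 1/4 · 0.025704 = 0.0064259; summing to 0.024576.
The posterior is then P(bowl A | data) = 0.33489, P(bowl B | data) = 0.052083, P(bowl C | data) = 0.35156, P(bowl D | data) = 0.26147.
So P(orange next | data) = Σ P(orange next | H) P(H | data) = (2/3)(0.33489) + (1/5)(0.052083) + (3/5)(0.35156) + (3/7)(0.26147) = 0.55667.

0.557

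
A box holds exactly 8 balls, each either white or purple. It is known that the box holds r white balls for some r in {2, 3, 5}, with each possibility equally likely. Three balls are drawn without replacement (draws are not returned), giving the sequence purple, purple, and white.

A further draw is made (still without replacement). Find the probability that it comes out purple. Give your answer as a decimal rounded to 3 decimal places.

For each hypothesis, P(data | H) works out to: P(data | r = 2) = (6/8)(5/7)(2/6) = 5/28; P(data | r = 3) = (5/8)(4/7)(3/6) = 5/28; P(data | r = 5) = (3/8)(2/7)(5/6) = 5/56.
The prior-weighted likelihoods are 1/3 · 5/28 = 5/84, 1/3 · 5/28 = 5/84, 1/3 · 5/56 = 5/168; summing to 25/168.
Dividing through by the total gives posterior P(r = 2 | data) = 2/5, P(r = 3 | data) = 2/5, P(r = 5 | data) = 1/5.
Averaging over the posterior, P(purple next | data) = (4/5)(2/5) + (3/5)(2/5) + (1/5)(1/5) = 3/5.

0.600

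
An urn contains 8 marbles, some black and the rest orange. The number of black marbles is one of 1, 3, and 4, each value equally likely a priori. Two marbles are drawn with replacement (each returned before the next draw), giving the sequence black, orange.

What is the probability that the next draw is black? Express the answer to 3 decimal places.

0.382

Under each hypothesis, the probability of the observed sequence is: P(data | r = 1) = (1/8)(7/8) = 7/64; P(data | r = 3) = (3/8)(5/8) = 15/64; P(data | r = 4) = (4/8)(4/8) = 1/4.
Multiplying each by its prior: 1/3 · 7/64 = 7/192, 1/3 · 15/64 = 5/64, 1/3 · 1/4 = 1/12; these sum to 19/96.
Dividing through by the total gives posterior P(r = 1 | data) = 7/38, P(r = 3 | data) = 15/38, P(r = 4 | data) = 8/19.
So P(black next | data) = Σ P(black next | H) P(H | data) = (1/8)(7/38) + (3/8)(15/38) + (1/2)(8/19) = 29/76.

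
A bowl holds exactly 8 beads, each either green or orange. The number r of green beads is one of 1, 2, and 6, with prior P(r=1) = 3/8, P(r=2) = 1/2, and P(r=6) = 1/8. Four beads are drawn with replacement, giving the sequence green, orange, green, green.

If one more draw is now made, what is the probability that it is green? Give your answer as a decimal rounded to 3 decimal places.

The likelihood of the observed sequence under each hypothesis: P(data | r = 1) = (1/8)(7/8)(1/8)(1/8) = 0.001709; P(data | r = 2) = (2/8)(6/8)(2/8)(2/8) = 0.011719; P(data | r = 6) = (6/8)(2/8)(6/8)(6/8) = 0.10547.
Multiplying each by its prior: 3/8 · 0.001709 = 0.00064087, 1/2 · 0.011719 = 0.0058594, 1/8 · 0.10547 = 0.013184; with total 0.019684.
Normalising, the posterior is P(r = 1 | data) = 0.032558, P(r = 2 | data) = 0.29767, P(r = 6 | data) = 0.66977.
Averaging over the posterior, P(green next | data) = (1/8)(0.032558) + (1/4)(0.29767) + (3/4)(0.66977) = 0.58081.

0.581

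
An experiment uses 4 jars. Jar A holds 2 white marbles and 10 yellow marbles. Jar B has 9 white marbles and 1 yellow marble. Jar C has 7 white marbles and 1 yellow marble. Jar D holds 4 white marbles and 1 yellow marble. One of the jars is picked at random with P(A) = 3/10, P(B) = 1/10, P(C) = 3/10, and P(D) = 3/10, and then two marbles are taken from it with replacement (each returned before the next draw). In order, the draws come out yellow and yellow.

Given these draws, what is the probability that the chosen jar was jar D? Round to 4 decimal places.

For each hypothesis, P(data | H) works out to: P(data | jar A) = (10/12)(10/12) = 0.69444; P(data | jar B) = (1/10)(1/10) = 0.01; P(data | jar C) = (1/8)(1/8) = 0.015625; P(data | jar D) = (1/5)(1/5) = 0.04.
Weighting by the prior gives 3/10 · 0.69444 = 0.20833, 1/10 · 0.01 = 0.001, 3/10 · 0.015625 = 0.0046875, 3/10 · 0.04 = 0.012; summing to 0.22602.
So P(jar D | data) = (0.012) / (0.22602) = 0.053092.

0.0531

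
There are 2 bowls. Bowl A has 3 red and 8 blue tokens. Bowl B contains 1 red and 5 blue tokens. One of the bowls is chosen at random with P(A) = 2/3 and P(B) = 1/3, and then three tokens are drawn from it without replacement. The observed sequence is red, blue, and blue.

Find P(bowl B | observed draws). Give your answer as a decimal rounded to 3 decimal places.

The likelihood of the observed sequence under each hypothesis: P(data | bowl A) = (3/11)(8/10)(7/9) = 28/165; P(data | bowl B) = (1/6)(5/5)(4/4) = 1/6.
The prior-weighted likelihoods are 2/3 · 28/165 = 56/495, 1/3 · 1/6 = 1/18; summing to 167/990.
By Bayes' rule, P(bowl B | data) = (1/18) / (167/990) = 55/167.

0.329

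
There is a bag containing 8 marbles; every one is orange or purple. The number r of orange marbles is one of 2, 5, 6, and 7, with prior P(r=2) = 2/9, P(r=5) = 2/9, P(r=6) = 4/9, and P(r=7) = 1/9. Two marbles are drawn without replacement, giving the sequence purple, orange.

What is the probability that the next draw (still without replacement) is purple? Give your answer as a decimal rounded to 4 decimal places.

0.3486

Under each hypothesis, the probability of the observed sequence is: P(data | r = 2) = (6/8)(2/7) = 3/14; P(data | r = 5) = (3/8)(5/7) = 15/56; P(data | r = 6) = (2/8)(6/7) = 3/14; P(data | r = 7) = (1/8)(7/7) = 1/8.
Weighting by the prior gives 2/9 · 3/14 = 1/21, 2/9 · 15/56 = 5/84, 4/9 · 3/14 = 2/21, 1/9 · 1/8 = 1/72; with total 109/504.
Dividing through by the total gives posterior P(r = 2 | data) = 24/109, P(r = 5 | data) = 30/109, P(r = 6 | data) = 48/109, P(r = 7 | data) = 7/109.
The predictive probability is P(purple next | data) = (5/6)(24/109) + (1/3)(30/109) + (1/6)(48/109) + (0)(7/109) = 38/109.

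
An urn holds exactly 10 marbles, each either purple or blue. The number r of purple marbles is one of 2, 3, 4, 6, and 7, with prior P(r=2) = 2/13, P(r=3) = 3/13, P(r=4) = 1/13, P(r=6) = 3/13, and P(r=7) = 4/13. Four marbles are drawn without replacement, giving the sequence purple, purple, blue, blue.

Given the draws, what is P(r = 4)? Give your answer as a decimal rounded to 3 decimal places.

0.105

For each hypothesis, P(data | H) works out to: P(data | r = 2) = (2/10)(1/9)(8/8)(7/7) = 0.022222; P(data | r = 3) = (3/10)(2/9)(7/8)(6/7) = 0.05; P(data | r = 4) = (4/10)(3/9)(6/8)(5/7) = 0.071429; P(data | r = 6) = (6/10)(5/9)(4/8)(3/7) = 0.071429; P(data | r = 7) = (7/10)(6/9)(3/8)(2/7) = 0.05.
Weighting by the prior gives 2/13 · 0.022222 = 0.0034188, 3/13 · 0.05 = 0.011538, 1/13 · 0.071429 = 0.0054945, 3/13 · 0.071429 = 0.016484, 4/13 · 0.05 = 0.015385; with total 0.05232.
Hence P(r = 4 | data) = (0.0054945) / (0.05232) = 0.10502.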